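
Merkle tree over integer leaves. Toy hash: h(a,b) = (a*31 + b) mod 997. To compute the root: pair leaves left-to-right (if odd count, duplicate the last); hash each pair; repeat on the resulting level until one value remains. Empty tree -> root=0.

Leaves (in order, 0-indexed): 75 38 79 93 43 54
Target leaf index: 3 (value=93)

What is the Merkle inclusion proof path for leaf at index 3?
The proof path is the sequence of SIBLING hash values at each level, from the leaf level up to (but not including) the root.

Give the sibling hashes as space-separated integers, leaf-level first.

L0 (leaves): [75, 38, 79, 93, 43, 54], target index=3
L1: h(75,38)=(75*31+38)%997=369 [pair 0] h(79,93)=(79*31+93)%997=548 [pair 1] h(43,54)=(43*31+54)%997=390 [pair 2] -> [369, 548, 390]
  Sibling for proof at L0: 79
L2: h(369,548)=(369*31+548)%997=23 [pair 0] h(390,390)=(390*31+390)%997=516 [pair 1] -> [23, 516]
  Sibling for proof at L1: 369
L3: h(23,516)=(23*31+516)%997=232 [pair 0] -> [232]
  Sibling for proof at L2: 516
Root: 232
Proof path (sibling hashes from leaf to root): [79, 369, 516]

Answer: 79 369 516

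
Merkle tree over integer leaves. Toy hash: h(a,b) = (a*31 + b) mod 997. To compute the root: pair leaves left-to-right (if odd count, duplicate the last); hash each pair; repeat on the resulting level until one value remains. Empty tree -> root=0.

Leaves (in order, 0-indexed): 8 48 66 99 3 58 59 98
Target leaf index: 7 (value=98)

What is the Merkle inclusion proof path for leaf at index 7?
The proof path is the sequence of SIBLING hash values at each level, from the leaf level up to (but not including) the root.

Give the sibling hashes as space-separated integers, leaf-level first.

Answer: 59 151 354

Derivation:
L0 (leaves): [8, 48, 66, 99, 3, 58, 59, 98], target index=7
L1: h(8,48)=(8*31+48)%997=296 [pair 0] h(66,99)=(66*31+99)%997=151 [pair 1] h(3,58)=(3*31+58)%997=151 [pair 2] h(59,98)=(59*31+98)%997=930 [pair 3] -> [296, 151, 151, 930]
  Sibling for proof at L0: 59
L2: h(296,151)=(296*31+151)%997=354 [pair 0] h(151,930)=(151*31+930)%997=626 [pair 1] -> [354, 626]
  Sibling for proof at L1: 151
L3: h(354,626)=(354*31+626)%997=633 [pair 0] -> [633]
  Sibling for proof at L2: 354
Root: 633
Proof path (sibling hashes from leaf to root): [59, 151, 354]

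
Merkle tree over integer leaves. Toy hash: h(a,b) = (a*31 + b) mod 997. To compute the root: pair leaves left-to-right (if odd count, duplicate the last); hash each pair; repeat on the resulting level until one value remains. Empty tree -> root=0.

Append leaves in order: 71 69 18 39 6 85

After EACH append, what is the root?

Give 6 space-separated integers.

After append 71 (leaves=[71]):
  L0: [71]
  root=71
After append 69 (leaves=[71, 69]):
  L0: [71, 69]
  L1: h(71,69)=(71*31+69)%997=276 -> [276]
  root=276
After append 18 (leaves=[71, 69, 18]):
  L0: [71, 69, 18]
  L1: h(71,69)=(71*31+69)%997=276 h(18,18)=(18*31+18)%997=576 -> [276, 576]
  L2: h(276,576)=(276*31+576)%997=159 -> [159]
  root=159
After append 39 (leaves=[71, 69, 18, 39]):
  L0: [71, 69, 18, 39]
  L1: h(71,69)=(71*31+69)%997=276 h(18,39)=(18*31+39)%997=597 -> [276, 597]
  L2: h(276,597)=(276*31+597)%997=180 -> [180]
  root=180
After append 6 (leaves=[71, 69, 18, 39, 6]):
  L0: [71, 69, 18, 39, 6]
  L1: h(71,69)=(71*31+69)%997=276 h(18,39)=(18*31+39)%997=597 h(6,6)=(6*31+6)%997=192 -> [276, 597, 192]
  L2: h(276,597)=(276*31+597)%997=180 h(192,192)=(192*31+192)%997=162 -> [180, 162]
  L3: h(180,162)=(180*31+162)%997=757 -> [757]
  root=757
After append 85 (leaves=[71, 69, 18, 39, 6, 85]):
  L0: [71, 69, 18, 39, 6, 85]
  L1: h(71,69)=(71*31+69)%997=276 h(18,39)=(18*31+39)%997=597 h(6,85)=(6*31+85)%997=271 -> [276, 597, 271]
  L2: h(276,597)=(276*31+597)%997=180 h(271,271)=(271*31+271)%997=696 -> [180, 696]
  L3: h(180,696)=(180*31+696)%997=294 -> [294]
  root=294

Answer: 71 276 159 180 757 294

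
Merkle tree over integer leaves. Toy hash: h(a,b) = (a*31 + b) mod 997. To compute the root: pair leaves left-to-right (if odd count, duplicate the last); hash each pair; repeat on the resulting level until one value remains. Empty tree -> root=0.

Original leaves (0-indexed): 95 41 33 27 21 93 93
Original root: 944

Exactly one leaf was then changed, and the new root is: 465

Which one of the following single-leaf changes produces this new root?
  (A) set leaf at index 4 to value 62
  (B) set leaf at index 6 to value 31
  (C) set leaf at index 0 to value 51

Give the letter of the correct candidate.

Original leaves: [95, 41, 33, 27, 21, 93, 93]
Target new root: 465
Try each candidate change and compute the resulting root:
Candidate A: set leaf[4] = 62 -> leaves = [95, 41, 33, 27, 62, 93, 93]
  L0: [95, 41, 33, 27, 62, 93, 93]
  L1: h(95,41)=(95*31+41)%997=992 h(33,27)=(33*31+27)%997=53 h(62,93)=(62*31+93)%997=21 h(93,93)=(93*31+93)%997=982 -> [992, 53, 21, 982]
  L2: h(992,53)=(992*31+53)%997=895 h(21,982)=(21*31+982)%997=636 -> [895, 636]
  L3: h(895,636)=(895*31+636)%997=465 -> [465]
  root = 465 == target 465  ** MATCH **
Candidate B: set leaf[6] = 31 -> leaves = [95, 41, 33, 27, 21, 93, 31]
  L0: [95, 41, 33, 27, 21, 93, 31]
  L1: h(95,41)=(95*31+41)%997=992 h(33,27)=(33*31+27)%997=53 h(21,93)=(21*31+93)%997=744 h(31,31)=(31*31+31)%997=992 -> [992, 53, 744, 992]
  L2: h(992,53)=(992*31+53)%997=895 h(744,992)=(744*31+992)%997=128 -> [895, 128]
  L3: h(895,128)=(895*31+128)%997=954 -> [954]
  root = 954 != target 465
Candidate C: set leaf[0] = 51 -> leaves = [51, 41, 33, 27, 21, 93, 93]
  L0: [51, 41, 33, 27, 21, 93, 93]
  L1: h(51,41)=(51*31+41)%997=625 h(33,27)=(33*31+27)%997=53 h(21,93)=(21*31+93)%997=744 h(93,93)=(93*31+93)%997=982 -> [625, 53, 744, 982]
  L2: h(625,53)=(625*31+53)%997=485 h(744,982)=(744*31+982)%997=118 -> [485, 118]
  L3: h(485,118)=(485*31+118)%997=198 -> [198]
  root = 198 != target 465
Candidate A produces the target root.

Answer: A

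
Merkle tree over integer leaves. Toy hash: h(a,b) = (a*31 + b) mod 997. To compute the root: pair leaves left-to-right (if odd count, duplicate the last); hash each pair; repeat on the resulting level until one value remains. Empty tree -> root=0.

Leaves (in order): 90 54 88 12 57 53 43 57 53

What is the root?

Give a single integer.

L0: [90, 54, 88, 12, 57, 53, 43, 57, 53]
L1: h(90,54)=(90*31+54)%997=850 h(88,12)=(88*31+12)%997=746 h(57,53)=(57*31+53)%997=823 h(43,57)=(43*31+57)%997=393 h(53,53)=(53*31+53)%997=699 -> [850, 746, 823, 393, 699]
L2: h(850,746)=(850*31+746)%997=177 h(823,393)=(823*31+393)%997=981 h(699,699)=(699*31+699)%997=434 -> [177, 981, 434]
L3: h(177,981)=(177*31+981)%997=486 h(434,434)=(434*31+434)%997=927 -> [486, 927]
L4: h(486,927)=(486*31+927)%997=41 -> [41]

Answer: 41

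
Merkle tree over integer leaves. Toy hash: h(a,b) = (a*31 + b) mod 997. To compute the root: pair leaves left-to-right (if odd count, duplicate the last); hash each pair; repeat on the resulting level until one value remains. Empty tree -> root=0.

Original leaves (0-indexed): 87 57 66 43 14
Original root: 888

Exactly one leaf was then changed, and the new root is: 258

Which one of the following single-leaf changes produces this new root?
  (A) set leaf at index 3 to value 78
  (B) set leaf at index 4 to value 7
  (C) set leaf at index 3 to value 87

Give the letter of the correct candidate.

Answer: C

Derivation:
Original leaves: [87, 57, 66, 43, 14]
Target new root: 258
Try each candidate change and compute the resulting root:
Candidate A: set leaf[3] = 78 -> leaves = [87, 57, 66, 78, 14]
  L0: [87, 57, 66, 78, 14]
  L1: h(87,57)=(87*31+57)%997=760 h(66,78)=(66*31+78)%997=130 h(14,14)=(14*31+14)%997=448 -> [760, 130, 448]
  L2: h(760,130)=(760*31+130)%997=759 h(448,448)=(448*31+448)%997=378 -> [759, 378]
  L3: h(759,378)=(759*31+378)%997=976 -> [976]
  root = 976 != target 258
Candidate B: set leaf[4] = 7 -> leaves = [87, 57, 66, 43, 7]
  L0: [87, 57, 66, 43, 7]
  L1: h(87,57)=(87*31+57)%997=760 h(66,43)=(66*31+43)%997=95 h(7,7)=(7*31+7)%997=224 -> [760, 95, 224]
  L2: h(760,95)=(760*31+95)%997=724 h(224,224)=(224*31+224)%997=189 -> [724, 189]
  L3: h(724,189)=(724*31+189)%997=699 -> [699]
  root = 699 != target 258
Candidate C: set leaf[3] = 87 -> leaves = [87, 57, 66, 87, 14]
  L0: [87, 57, 66, 87, 14]
  L1: h(87,57)=(87*31+57)%997=760 h(66,87)=(66*31+87)%997=139 h(14,14)=(14*31+14)%997=448 -> [760, 139, 448]
  L2: h(760,139)=(760*31+139)%997=768 h(448,448)=(448*31+448)%997=378 -> [768, 378]
  L3: h(768,378)=(768*31+378)%997=258 -> [258]
  root = 258 == target 258  ** MATCH **
Candidate C produces the target root.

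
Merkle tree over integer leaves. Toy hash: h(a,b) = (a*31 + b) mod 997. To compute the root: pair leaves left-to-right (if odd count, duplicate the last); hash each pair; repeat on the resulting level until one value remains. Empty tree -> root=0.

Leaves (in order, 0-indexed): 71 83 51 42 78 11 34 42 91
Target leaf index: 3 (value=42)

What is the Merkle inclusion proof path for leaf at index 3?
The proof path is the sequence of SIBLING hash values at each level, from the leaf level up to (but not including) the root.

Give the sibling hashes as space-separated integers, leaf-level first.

Answer: 51 290 623 858

Derivation:
L0 (leaves): [71, 83, 51, 42, 78, 11, 34, 42, 91], target index=3
L1: h(71,83)=(71*31+83)%997=290 [pair 0] h(51,42)=(51*31+42)%997=626 [pair 1] h(78,11)=(78*31+11)%997=435 [pair 2] h(34,42)=(34*31+42)%997=99 [pair 3] h(91,91)=(91*31+91)%997=918 [pair 4] -> [290, 626, 435, 99, 918]
  Sibling for proof at L0: 51
L2: h(290,626)=(290*31+626)%997=643 [pair 0] h(435,99)=(435*31+99)%997=623 [pair 1] h(918,918)=(918*31+918)%997=463 [pair 2] -> [643, 623, 463]
  Sibling for proof at L1: 290
L3: h(643,623)=(643*31+623)%997=616 [pair 0] h(463,463)=(463*31+463)%997=858 [pair 1] -> [616, 858]
  Sibling for proof at L2: 623
L4: h(616,858)=(616*31+858)%997=14 [pair 0] -> [14]
  Sibling for proof at L3: 858
Root: 14
Proof path (sibling hashes from leaf to root): [51, 290, 623, 858]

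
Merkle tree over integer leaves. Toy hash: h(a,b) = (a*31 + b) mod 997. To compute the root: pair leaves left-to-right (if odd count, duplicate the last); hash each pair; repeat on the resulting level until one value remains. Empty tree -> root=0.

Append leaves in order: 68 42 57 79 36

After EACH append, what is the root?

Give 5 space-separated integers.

Answer: 68 156 678 700 738

Derivation:
After append 68 (leaves=[68]):
  L0: [68]
  root=68
After append 42 (leaves=[68, 42]):
  L0: [68, 42]
  L1: h(68,42)=(68*31+42)%997=156 -> [156]
  root=156
After append 57 (leaves=[68, 42, 57]):
  L0: [68, 42, 57]
  L1: h(68,42)=(68*31+42)%997=156 h(57,57)=(57*31+57)%997=827 -> [156, 827]
  L2: h(156,827)=(156*31+827)%997=678 -> [678]
  root=678
After append 79 (leaves=[68, 42, 57, 79]):
  L0: [68, 42, 57, 79]
  L1: h(68,42)=(68*31+42)%997=156 h(57,79)=(57*31+79)%997=849 -> [156, 849]
  L2: h(156,849)=(156*31+849)%997=700 -> [700]
  root=700
After append 36 (leaves=[68, 42, 57, 79, 36]):
  L0: [68, 42, 57, 79, 36]
  L1: h(68,42)=(68*31+42)%997=156 h(57,79)=(57*31+79)%997=849 h(36,36)=(36*31+36)%997=155 -> [156, 849, 155]
  L2: h(156,849)=(156*31+849)%997=700 h(155,155)=(155*31+155)%997=972 -> [700, 972]
  L3: h(700,972)=(700*31+972)%997=738 -> [738]
  root=738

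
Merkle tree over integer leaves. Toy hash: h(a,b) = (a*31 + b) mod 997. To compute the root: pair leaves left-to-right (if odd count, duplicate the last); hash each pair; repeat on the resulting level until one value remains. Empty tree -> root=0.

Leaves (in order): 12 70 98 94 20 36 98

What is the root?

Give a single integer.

Answer: 964

Derivation:
L0: [12, 70, 98, 94, 20, 36, 98]
L1: h(12,70)=(12*31+70)%997=442 h(98,94)=(98*31+94)%997=141 h(20,36)=(20*31+36)%997=656 h(98,98)=(98*31+98)%997=145 -> [442, 141, 656, 145]
L2: h(442,141)=(442*31+141)%997=882 h(656,145)=(656*31+145)%997=541 -> [882, 541]
L3: h(882,541)=(882*31+541)%997=964 -> [964]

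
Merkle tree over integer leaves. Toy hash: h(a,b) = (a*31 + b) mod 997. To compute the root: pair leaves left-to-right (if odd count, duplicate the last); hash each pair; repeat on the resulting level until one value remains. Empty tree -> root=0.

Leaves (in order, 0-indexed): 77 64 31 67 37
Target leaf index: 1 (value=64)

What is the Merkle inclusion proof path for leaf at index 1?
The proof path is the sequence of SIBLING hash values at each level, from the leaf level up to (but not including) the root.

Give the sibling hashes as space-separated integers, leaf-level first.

Answer: 77 31 2

Derivation:
L0 (leaves): [77, 64, 31, 67, 37], target index=1
L1: h(77,64)=(77*31+64)%997=457 [pair 0] h(31,67)=(31*31+67)%997=31 [pair 1] h(37,37)=(37*31+37)%997=187 [pair 2] -> [457, 31, 187]
  Sibling for proof at L0: 77
L2: h(457,31)=(457*31+31)%997=240 [pair 0] h(187,187)=(187*31+187)%997=2 [pair 1] -> [240, 2]
  Sibling for proof at L1: 31
L3: h(240,2)=(240*31+2)%997=463 [pair 0] -> [463]
  Sibling for proof at L2: 2
Root: 463
Proof path (sibling hashes from leaf to root): [77, 31, 2]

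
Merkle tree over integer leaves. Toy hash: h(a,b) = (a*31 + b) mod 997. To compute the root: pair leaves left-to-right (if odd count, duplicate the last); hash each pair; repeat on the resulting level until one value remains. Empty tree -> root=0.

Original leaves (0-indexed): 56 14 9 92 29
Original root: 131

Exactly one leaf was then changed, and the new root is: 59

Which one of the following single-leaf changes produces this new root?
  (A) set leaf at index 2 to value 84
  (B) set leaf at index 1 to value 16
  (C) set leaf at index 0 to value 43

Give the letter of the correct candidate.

Original leaves: [56, 14, 9, 92, 29]
Target new root: 59
Try each candidate change and compute the resulting root:
Candidate A: set leaf[2] = 84 -> leaves = [56, 14, 84, 92, 29]
  L0: [56, 14, 84, 92, 29]
  L1: h(56,14)=(56*31+14)%997=753 h(84,92)=(84*31+92)%997=702 h(29,29)=(29*31+29)%997=928 -> [753, 702, 928]
  L2: h(753,702)=(753*31+702)%997=117 h(928,928)=(928*31+928)%997=783 -> [117, 783]
  L3: h(117,783)=(117*31+783)%997=422 -> [422]
  root = 422 != target 59
Candidate B: set leaf[1] = 16 -> leaves = [56, 16, 9, 92, 29]
  L0: [56, 16, 9, 92, 29]
  L1: h(56,16)=(56*31+16)%997=755 h(9,92)=(9*31+92)%997=371 h(29,29)=(29*31+29)%997=928 -> [755, 371, 928]
  L2: h(755,371)=(755*31+371)%997=845 h(928,928)=(928*31+928)%997=783 -> [845, 783]
  L3: h(845,783)=(845*31+783)%997=59 -> [59]
  root = 59 == target 59  ** MATCH **
Candidate C: set leaf[0] = 43 -> leaves = [43, 14, 9, 92, 29]
  L0: [43, 14, 9, 92, 29]
  L1: h(43,14)=(43*31+14)%997=350 h(9,92)=(9*31+92)%997=371 h(29,29)=(29*31+29)%997=928 -> [350, 371, 928]
  L2: h(350,371)=(350*31+371)%997=254 h(928,928)=(928*31+928)%997=783 -> [254, 783]
  L3: h(254,783)=(254*31+783)%997=681 -> [681]
  root = 681 != target 59
Candidate B produces the target root.

Answer: B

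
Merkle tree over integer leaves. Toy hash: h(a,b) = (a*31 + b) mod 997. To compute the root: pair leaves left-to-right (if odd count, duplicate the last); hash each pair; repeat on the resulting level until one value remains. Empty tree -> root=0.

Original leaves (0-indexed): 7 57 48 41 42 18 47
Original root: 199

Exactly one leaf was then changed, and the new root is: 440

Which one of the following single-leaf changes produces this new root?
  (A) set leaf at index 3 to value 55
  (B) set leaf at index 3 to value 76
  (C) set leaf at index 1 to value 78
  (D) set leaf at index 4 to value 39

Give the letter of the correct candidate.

Original leaves: [7, 57, 48, 41, 42, 18, 47]
Target new root: 440
Try each candidate change and compute the resulting root:
Candidate A: set leaf[3] = 55 -> leaves = [7, 57, 48, 55, 42, 18, 47]
  L0: [7, 57, 48, 55, 42, 18, 47]
  L1: h(7,57)=(7*31+57)%997=274 h(48,55)=(48*31+55)%997=546 h(42,18)=(42*31+18)%997=323 h(47,47)=(47*31+47)%997=507 -> [274, 546, 323, 507]
  L2: h(274,546)=(274*31+546)%997=67 h(323,507)=(323*31+507)%997=550 -> [67, 550]
  L3: h(67,550)=(67*31+550)%997=633 -> [633]
  root = 633 != target 440
Candidate B: set leaf[3] = 76 -> leaves = [7, 57, 48, 76, 42, 18, 47]
  L0: [7, 57, 48, 76, 42, 18, 47]
  L1: h(7,57)=(7*31+57)%997=274 h(48,76)=(48*31+76)%997=567 h(42,18)=(42*31+18)%997=323 h(47,47)=(47*31+47)%997=507 -> [274, 567, 323, 507]
  L2: h(274,567)=(274*31+567)%997=88 h(323,507)=(323*31+507)%997=550 -> [88, 550]
  L3: h(88,550)=(88*31+550)%997=287 -> [287]
  root = 287 != target 440
Candidate C: set leaf[1] = 78 -> leaves = [7, 78, 48, 41, 42, 18, 47]
  L0: [7, 78, 48, 41, 42, 18, 47]
  L1: h(7,78)=(7*31+78)%997=295 h(48,41)=(48*31+41)%997=532 h(42,18)=(42*31+18)%997=323 h(47,47)=(47*31+47)%997=507 -> [295, 532, 323, 507]
  L2: h(295,532)=(295*31+532)%997=704 h(323,507)=(323*31+507)%997=550 -> [704, 550]
  L3: h(704,550)=(704*31+550)%997=440 -> [440]
  root = 440 == target 440  ** MATCH **
Candidate D: set leaf[4] = 39 -> leaves = [7, 57, 48, 41, 39, 18, 47]
  L0: [7, 57, 48, 41, 39, 18, 47]
  L1: h(7,57)=(7*31+57)%997=274 h(48,41)=(48*31+41)%997=532 h(39,18)=(39*31+18)%997=230 h(47,47)=(47*31+47)%997=507 -> [274, 532, 230, 507]
  L2: h(274,532)=(274*31+532)%997=53 h(230,507)=(230*31+507)%997=658 -> [53, 658]
  L3: h(53,658)=(53*31+658)%997=307 -> [307]
  root = 307 != target 440
Candidate C produces the target root.

Answer: C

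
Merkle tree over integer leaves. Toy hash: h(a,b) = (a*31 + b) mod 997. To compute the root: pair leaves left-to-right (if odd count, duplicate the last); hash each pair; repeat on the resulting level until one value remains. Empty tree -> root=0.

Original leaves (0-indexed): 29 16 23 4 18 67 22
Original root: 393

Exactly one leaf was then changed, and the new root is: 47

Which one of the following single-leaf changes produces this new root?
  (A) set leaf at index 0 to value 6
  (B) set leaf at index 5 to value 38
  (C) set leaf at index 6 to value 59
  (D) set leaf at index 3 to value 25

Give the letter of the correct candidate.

Original leaves: [29, 16, 23, 4, 18, 67, 22]
Target new root: 47
Try each candidate change and compute the resulting root:
Candidate A: set leaf[0] = 6 -> leaves = [6, 16, 23, 4, 18, 67, 22]
  L0: [6, 16, 23, 4, 18, 67, 22]
  L1: h(6,16)=(6*31+16)%997=202 h(23,4)=(23*31+4)%997=717 h(18,67)=(18*31+67)%997=625 h(22,22)=(22*31+22)%997=704 -> [202, 717, 625, 704]
  L2: h(202,717)=(202*31+717)%997=0 h(625,704)=(625*31+704)%997=139 -> [0, 139]
  L3: h(0,139)=(0*31+139)%997=139 -> [139]
  root = 139 != target 47
Candidate B: set leaf[5] = 38 -> leaves = [29, 16, 23, 4, 18, 38, 22]
  L0: [29, 16, 23, 4, 18, 38, 22]
  L1: h(29,16)=(29*31+16)%997=915 h(23,4)=(23*31+4)%997=717 h(18,38)=(18*31+38)%997=596 h(22,22)=(22*31+22)%997=704 -> [915, 717, 596, 704]
  L2: h(915,717)=(915*31+717)%997=169 h(596,704)=(596*31+704)%997=237 -> [169, 237]
  L3: h(169,237)=(169*31+237)%997=491 -> [491]
  root = 491 != target 47
Candidate C: set leaf[6] = 59 -> leaves = [29, 16, 23, 4, 18, 67, 59]
  L0: [29, 16, 23, 4, 18, 67, 59]
  L1: h(29,16)=(29*31+16)%997=915 h(23,4)=(23*31+4)%997=717 h(18,67)=(18*31+67)%997=625 h(59,59)=(59*31+59)%997=891 -> [915, 717, 625, 891]
  L2: h(915,717)=(915*31+717)%997=169 h(625,891)=(625*31+891)%997=326 -> [169, 326]
  L3: h(169,326)=(169*31+326)%997=580 -> [580]
  root = 580 != target 47
Candidate D: set leaf[3] = 25 -> leaves = [29, 16, 23, 25, 18, 67, 22]
  L0: [29, 16, 23, 25, 18, 67, 22]
  L1: h(29,16)=(29*31+16)%997=915 h(23,25)=(23*31+25)%997=738 h(18,67)=(18*31+67)%997=625 h(22,22)=(22*31+22)%997=704 -> [915, 738, 625, 704]
  L2: h(915,738)=(915*31+738)%997=190 h(625,704)=(625*31+704)%997=139 -> [190, 139]
  L3: h(190,139)=(190*31+139)%997=47 -> [47]
  root = 47 == target 47  ** MATCH **
Candidate D produces the target root.

Answer: D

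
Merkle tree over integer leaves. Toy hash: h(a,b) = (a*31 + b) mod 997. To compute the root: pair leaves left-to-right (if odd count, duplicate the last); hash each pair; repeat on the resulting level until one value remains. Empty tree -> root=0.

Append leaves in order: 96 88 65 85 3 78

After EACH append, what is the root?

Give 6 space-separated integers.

After append 96 (leaves=[96]):
  L0: [96]
  root=96
After append 88 (leaves=[96, 88]):
  L0: [96, 88]
  L1: h(96,88)=(96*31+88)%997=73 -> [73]
  root=73
After append 65 (leaves=[96, 88, 65]):
  L0: [96, 88, 65]
  L1: h(96,88)=(96*31+88)%997=73 h(65,65)=(65*31+65)%997=86 -> [73, 86]
  L2: h(73,86)=(73*31+86)%997=355 -> [355]
  root=355
After append 85 (leaves=[96, 88, 65, 85]):
  L0: [96, 88, 65, 85]
  L1: h(96,88)=(96*31+88)%997=73 h(65,85)=(65*31+85)%997=106 -> [73, 106]
  L2: h(73,106)=(73*31+106)%997=375 -> [375]
  root=375
After append 3 (leaves=[96, 88, 65, 85, 3]):
  L0: [96, 88, 65, 85, 3]
  L1: h(96,88)=(96*31+88)%997=73 h(65,85)=(65*31+85)%997=106 h(3,3)=(3*31+3)%997=96 -> [73, 106, 96]
  L2: h(73,106)=(73*31+106)%997=375 h(96,96)=(96*31+96)%997=81 -> [375, 81]
  L3: h(375,81)=(375*31+81)%997=739 -> [739]
  root=739
After append 78 (leaves=[96, 88, 65, 85, 3, 78]):
  L0: [96, 88, 65, 85, 3, 78]
  L1: h(96,88)=(96*31+88)%997=73 h(65,85)=(65*31+85)%997=106 h(3,78)=(3*31+78)%997=171 -> [73, 106, 171]
  L2: h(73,106)=(73*31+106)%997=375 h(171,171)=(171*31+171)%997=487 -> [375, 487]
  L3: h(375,487)=(375*31+487)%997=148 -> [148]
  root=148

Answer: 96 73 355 375 739 148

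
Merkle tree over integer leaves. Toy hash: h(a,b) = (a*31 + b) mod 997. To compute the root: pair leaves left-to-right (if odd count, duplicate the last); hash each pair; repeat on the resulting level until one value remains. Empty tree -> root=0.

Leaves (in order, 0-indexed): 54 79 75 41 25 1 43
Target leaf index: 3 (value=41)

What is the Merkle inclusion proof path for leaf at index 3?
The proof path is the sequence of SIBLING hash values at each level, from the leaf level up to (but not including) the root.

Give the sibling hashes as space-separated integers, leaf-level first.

Answer: 75 756 507

Derivation:
L0 (leaves): [54, 79, 75, 41, 25, 1, 43], target index=3
L1: h(54,79)=(54*31+79)%997=756 [pair 0] h(75,41)=(75*31+41)%997=372 [pair 1] h(25,1)=(25*31+1)%997=776 [pair 2] h(43,43)=(43*31+43)%997=379 [pair 3] -> [756, 372, 776, 379]
  Sibling for proof at L0: 75
L2: h(756,372)=(756*31+372)%997=877 [pair 0] h(776,379)=(776*31+379)%997=507 [pair 1] -> [877, 507]
  Sibling for proof at L1: 756
L3: h(877,507)=(877*31+507)%997=775 [pair 0] -> [775]
  Sibling for proof at L2: 507
Root: 775
Proof path (sibling hashes from leaf to root): [75, 756, 507]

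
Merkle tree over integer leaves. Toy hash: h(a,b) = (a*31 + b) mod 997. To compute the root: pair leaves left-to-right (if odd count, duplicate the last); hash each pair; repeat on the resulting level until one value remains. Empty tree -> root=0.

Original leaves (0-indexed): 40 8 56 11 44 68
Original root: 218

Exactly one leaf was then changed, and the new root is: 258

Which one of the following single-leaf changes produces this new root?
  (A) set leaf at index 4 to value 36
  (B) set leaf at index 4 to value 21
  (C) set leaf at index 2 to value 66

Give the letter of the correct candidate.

Original leaves: [40, 8, 56, 11, 44, 68]
Target new root: 258
Try each candidate change and compute the resulting root:
Candidate A: set leaf[4] = 36 -> leaves = [40, 8, 56, 11, 36, 68]
  L0: [40, 8, 56, 11, 36, 68]
  L1: h(40,8)=(40*31+8)%997=251 h(56,11)=(56*31+11)%997=750 h(36,68)=(36*31+68)%997=187 -> [251, 750, 187]
  L2: h(251,750)=(251*31+750)%997=555 h(187,187)=(187*31+187)%997=2 -> [555, 2]
  L3: h(555,2)=(555*31+2)%997=258 -> [258]
  root = 258 == target 258  ** MATCH **
Candidate B: set leaf[4] = 21 -> leaves = [40, 8, 56, 11, 21, 68]
  L0: [40, 8, 56, 11, 21, 68]
  L1: h(40,8)=(40*31+8)%997=251 h(56,11)=(56*31+11)%997=750 h(21,68)=(21*31+68)%997=719 -> [251, 750, 719]
  L2: h(251,750)=(251*31+750)%997=555 h(719,719)=(719*31+719)%997=77 -> [555, 77]
  L3: h(555,77)=(555*31+77)%997=333 -> [333]
  root = 333 != target 258
Candidate C: set leaf[2] = 66 -> leaves = [40, 8, 66, 11, 44, 68]
  L0: [40, 8, 66, 11, 44, 68]
  L1: h(40,8)=(40*31+8)%997=251 h(66,11)=(66*31+11)%997=63 h(44,68)=(44*31+68)%997=435 -> [251, 63, 435]
  L2: h(251,63)=(251*31+63)%997=865 h(435,435)=(435*31+435)%997=959 -> [865, 959]
  L3: h(865,959)=(865*31+959)%997=855 -> [855]
  root = 855 != target 258
Candidate A produces the target root.

Answer: A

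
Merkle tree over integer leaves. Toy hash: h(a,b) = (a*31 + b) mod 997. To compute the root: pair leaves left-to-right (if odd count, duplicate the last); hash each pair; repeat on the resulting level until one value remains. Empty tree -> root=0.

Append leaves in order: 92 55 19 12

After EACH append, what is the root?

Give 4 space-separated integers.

Answer: 92 913 995 988

Derivation:
After append 92 (leaves=[92]):
  L0: [92]
  root=92
After append 55 (leaves=[92, 55]):
  L0: [92, 55]
  L1: h(92,55)=(92*31+55)%997=913 -> [913]
  root=913
After append 19 (leaves=[92, 55, 19]):
  L0: [92, 55, 19]
  L1: h(92,55)=(92*31+55)%997=913 h(19,19)=(19*31+19)%997=608 -> [913, 608]
  L2: h(913,608)=(913*31+608)%997=995 -> [995]
  root=995
After append 12 (leaves=[92, 55, 19, 12]):
  L0: [92, 55, 19, 12]
  L1: h(92,55)=(92*31+55)%997=913 h(19,12)=(19*31+12)%997=601 -> [913, 601]
  L2: h(913,601)=(913*31+601)%997=988 -> [988]
  root=988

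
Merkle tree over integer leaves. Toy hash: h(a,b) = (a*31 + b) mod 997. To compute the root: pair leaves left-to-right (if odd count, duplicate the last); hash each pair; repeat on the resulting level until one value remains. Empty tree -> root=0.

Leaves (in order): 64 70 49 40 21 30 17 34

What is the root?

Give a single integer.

Answer: 45

Derivation:
L0: [64, 70, 49, 40, 21, 30, 17, 34]
L1: h(64,70)=(64*31+70)%997=60 h(49,40)=(49*31+40)%997=562 h(21,30)=(21*31+30)%997=681 h(17,34)=(17*31+34)%997=561 -> [60, 562, 681, 561]
L2: h(60,562)=(60*31+562)%997=428 h(681,561)=(681*31+561)%997=735 -> [428, 735]
L3: h(428,735)=(428*31+735)%997=45 -> [45]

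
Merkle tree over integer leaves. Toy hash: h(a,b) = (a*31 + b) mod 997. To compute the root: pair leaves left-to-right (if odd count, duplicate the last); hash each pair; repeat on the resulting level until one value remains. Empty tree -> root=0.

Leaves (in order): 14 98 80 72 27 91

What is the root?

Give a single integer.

L0: [14, 98, 80, 72, 27, 91]
L1: h(14,98)=(14*31+98)%997=532 h(80,72)=(80*31+72)%997=558 h(27,91)=(27*31+91)%997=928 -> [532, 558, 928]
L2: h(532,558)=(532*31+558)%997=101 h(928,928)=(928*31+928)%997=783 -> [101, 783]
L3: h(101,783)=(101*31+783)%997=923 -> [923]

Answer: 923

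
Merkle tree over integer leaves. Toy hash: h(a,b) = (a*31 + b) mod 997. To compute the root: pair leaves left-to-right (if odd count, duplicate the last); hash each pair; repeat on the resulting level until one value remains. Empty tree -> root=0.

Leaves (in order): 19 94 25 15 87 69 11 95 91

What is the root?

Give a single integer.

L0: [19, 94, 25, 15, 87, 69, 11, 95, 91]
L1: h(19,94)=(19*31+94)%997=683 h(25,15)=(25*31+15)%997=790 h(87,69)=(87*31+69)%997=772 h(11,95)=(11*31+95)%997=436 h(91,91)=(91*31+91)%997=918 -> [683, 790, 772, 436, 918]
L2: h(683,790)=(683*31+790)%997=29 h(772,436)=(772*31+436)%997=440 h(918,918)=(918*31+918)%997=463 -> [29, 440, 463]
L3: h(29,440)=(29*31+440)%997=342 h(463,463)=(463*31+463)%997=858 -> [342, 858]
L4: h(342,858)=(342*31+858)%997=493 -> [493]

Answer: 493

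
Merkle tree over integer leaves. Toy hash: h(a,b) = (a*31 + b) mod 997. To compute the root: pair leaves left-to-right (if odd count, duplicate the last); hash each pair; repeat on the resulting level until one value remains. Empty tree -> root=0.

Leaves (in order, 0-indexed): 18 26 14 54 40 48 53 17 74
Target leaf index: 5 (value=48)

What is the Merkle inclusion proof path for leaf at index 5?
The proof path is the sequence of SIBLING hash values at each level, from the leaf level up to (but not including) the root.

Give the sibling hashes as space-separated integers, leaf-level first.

L0 (leaves): [18, 26, 14, 54, 40, 48, 53, 17, 74], target index=5
L1: h(18,26)=(18*31+26)%997=584 [pair 0] h(14,54)=(14*31+54)%997=488 [pair 1] h(40,48)=(40*31+48)%997=291 [pair 2] h(53,17)=(53*31+17)%997=663 [pair 3] h(74,74)=(74*31+74)%997=374 [pair 4] -> [584, 488, 291, 663, 374]
  Sibling for proof at L0: 40
L2: h(584,488)=(584*31+488)%997=646 [pair 0] h(291,663)=(291*31+663)%997=711 [pair 1] h(374,374)=(374*31+374)%997=4 [pair 2] -> [646, 711, 4]
  Sibling for proof at L1: 663
L3: h(646,711)=(646*31+711)%997=797 [pair 0] h(4,4)=(4*31+4)%997=128 [pair 1] -> [797, 128]
  Sibling for proof at L2: 646
L4: h(797,128)=(797*31+128)%997=907 [pair 0] -> [907]
  Sibling for proof at L3: 128
Root: 907
Proof path (sibling hashes from leaf to root): [40, 663, 646, 128]

Answer: 40 663 646 128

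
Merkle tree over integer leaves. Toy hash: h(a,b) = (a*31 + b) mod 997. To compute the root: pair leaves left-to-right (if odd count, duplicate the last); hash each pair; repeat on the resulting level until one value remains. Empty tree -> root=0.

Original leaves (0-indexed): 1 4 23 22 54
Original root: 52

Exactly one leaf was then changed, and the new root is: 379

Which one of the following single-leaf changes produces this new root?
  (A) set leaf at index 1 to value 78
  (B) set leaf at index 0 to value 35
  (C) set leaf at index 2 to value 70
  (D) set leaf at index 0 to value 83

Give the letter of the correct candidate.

Answer: A

Derivation:
Original leaves: [1, 4, 23, 22, 54]
Target new root: 379
Try each candidate change and compute the resulting root:
Candidate A: set leaf[1] = 78 -> leaves = [1, 78, 23, 22, 54]
  L0: [1, 78, 23, 22, 54]
  L1: h(1,78)=(1*31+78)%997=109 h(23,22)=(23*31+22)%997=735 h(54,54)=(54*31+54)%997=731 -> [109, 735, 731]
  L2: h(109,735)=(109*31+735)%997=126 h(731,731)=(731*31+731)%997=461 -> [126, 461]
  L3: h(126,461)=(126*31+461)%997=379 -> [379]
  root = 379 == target 379  ** MATCH **
Candidate B: set leaf[0] = 35 -> leaves = [35, 4, 23, 22, 54]
  L0: [35, 4, 23, 22, 54]
  L1: h(35,4)=(35*31+4)%997=92 h(23,22)=(23*31+22)%997=735 h(54,54)=(54*31+54)%997=731 -> [92, 735, 731]
  L2: h(92,735)=(92*31+735)%997=596 h(731,731)=(731*31+731)%997=461 -> [596, 461]
  L3: h(596,461)=(596*31+461)%997=991 -> [991]
  root = 991 != target 379
Candidate C: set leaf[2] = 70 -> leaves = [1, 4, 70, 22, 54]
  L0: [1, 4, 70, 22, 54]
  L1: h(1,4)=(1*31+4)%997=35 h(70,22)=(70*31+22)%997=198 h(54,54)=(54*31+54)%997=731 -> [35, 198, 731]
  L2: h(35,198)=(35*31+198)%997=286 h(731,731)=(731*31+731)%997=461 -> [286, 461]
  L3: h(286,461)=(286*31+461)%997=354 -> [354]
  root = 354 != target 379
Candidate D: set leaf[0] = 83 -> leaves = [83, 4, 23, 22, 54]
  L0: [83, 4, 23, 22, 54]
  L1: h(83,4)=(83*31+4)%997=583 h(23,22)=(23*31+22)%997=735 h(54,54)=(54*31+54)%997=731 -> [583, 735, 731]
  L2: h(583,735)=(583*31+735)%997=862 h(731,731)=(731*31+731)%997=461 -> [862, 461]
  L3: h(862,461)=(862*31+461)%997=264 -> [264]
  root = 264 != target 379
Candidate A produces the target root.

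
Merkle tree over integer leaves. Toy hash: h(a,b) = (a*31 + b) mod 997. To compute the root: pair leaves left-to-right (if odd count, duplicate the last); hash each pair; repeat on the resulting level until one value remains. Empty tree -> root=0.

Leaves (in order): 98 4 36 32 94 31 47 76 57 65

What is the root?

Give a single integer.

Answer: 399

Derivation:
L0: [98, 4, 36, 32, 94, 31, 47, 76, 57, 65]
L1: h(98,4)=(98*31+4)%997=51 h(36,32)=(36*31+32)%997=151 h(94,31)=(94*31+31)%997=951 h(47,76)=(47*31+76)%997=536 h(57,65)=(57*31+65)%997=835 -> [51, 151, 951, 536, 835]
L2: h(51,151)=(51*31+151)%997=735 h(951,536)=(951*31+536)%997=107 h(835,835)=(835*31+835)%997=798 -> [735, 107, 798]
L3: h(735,107)=(735*31+107)%997=958 h(798,798)=(798*31+798)%997=611 -> [958, 611]
L4: h(958,611)=(958*31+611)%997=399 -> [399]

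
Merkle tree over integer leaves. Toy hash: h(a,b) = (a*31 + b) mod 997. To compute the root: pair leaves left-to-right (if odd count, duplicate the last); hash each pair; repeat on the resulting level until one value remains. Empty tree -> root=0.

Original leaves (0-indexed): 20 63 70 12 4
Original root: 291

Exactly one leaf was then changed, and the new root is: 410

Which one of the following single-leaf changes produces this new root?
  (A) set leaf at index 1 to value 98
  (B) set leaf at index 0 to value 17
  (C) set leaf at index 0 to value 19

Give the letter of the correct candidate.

Original leaves: [20, 63, 70, 12, 4]
Target new root: 410
Try each candidate change and compute the resulting root:
Candidate A: set leaf[1] = 98 -> leaves = [20, 98, 70, 12, 4]
  L0: [20, 98, 70, 12, 4]
  L1: h(20,98)=(20*31+98)%997=718 h(70,12)=(70*31+12)%997=188 h(4,4)=(4*31+4)%997=128 -> [718, 188, 128]
  L2: h(718,188)=(718*31+188)%997=512 h(128,128)=(128*31+128)%997=108 -> [512, 108]
  L3: h(512,108)=(512*31+108)%997=28 -> [28]
  root = 28 != target 410
Candidate B: set leaf[0] = 17 -> leaves = [17, 63, 70, 12, 4]
  L0: [17, 63, 70, 12, 4]
  L1: h(17,63)=(17*31+63)%997=590 h(70,12)=(70*31+12)%997=188 h(4,4)=(4*31+4)%997=128 -> [590, 188, 128]
  L2: h(590,188)=(590*31+188)%997=532 h(128,128)=(128*31+128)%997=108 -> [532, 108]
  L3: h(532,108)=(532*31+108)%997=648 -> [648]
  root = 648 != target 410
Candidate C: set leaf[0] = 19 -> leaves = [19, 63, 70, 12, 4]
  L0: [19, 63, 70, 12, 4]
  L1: h(19,63)=(19*31+63)%997=652 h(70,12)=(70*31+12)%997=188 h(4,4)=(4*31+4)%997=128 -> [652, 188, 128]
  L2: h(652,188)=(652*31+188)%997=460 h(128,128)=(128*31+128)%997=108 -> [460, 108]
  L3: h(460,108)=(460*31+108)%997=410 -> [410]
  root = 410 == target 410  ** MATCH **
Candidate C produces the target root.

Answer: C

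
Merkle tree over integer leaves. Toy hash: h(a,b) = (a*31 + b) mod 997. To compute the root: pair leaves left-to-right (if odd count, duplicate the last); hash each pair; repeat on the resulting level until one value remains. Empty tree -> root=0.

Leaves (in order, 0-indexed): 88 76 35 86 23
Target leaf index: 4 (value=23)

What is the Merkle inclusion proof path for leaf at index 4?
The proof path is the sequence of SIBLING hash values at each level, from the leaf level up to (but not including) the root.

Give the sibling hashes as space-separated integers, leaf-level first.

L0 (leaves): [88, 76, 35, 86, 23], target index=4
L1: h(88,76)=(88*31+76)%997=810 [pair 0] h(35,86)=(35*31+86)%997=174 [pair 1] h(23,23)=(23*31+23)%997=736 [pair 2] -> [810, 174, 736]
  Sibling for proof at L0: 23
L2: h(810,174)=(810*31+174)%997=359 [pair 0] h(736,736)=(736*31+736)%997=621 [pair 1] -> [359, 621]
  Sibling for proof at L1: 736
L3: h(359,621)=(359*31+621)%997=783 [pair 0] -> [783]
  Sibling for proof at L2: 359
Root: 783
Proof path (sibling hashes from leaf to root): [23, 736, 359]

Answer: 23 736 359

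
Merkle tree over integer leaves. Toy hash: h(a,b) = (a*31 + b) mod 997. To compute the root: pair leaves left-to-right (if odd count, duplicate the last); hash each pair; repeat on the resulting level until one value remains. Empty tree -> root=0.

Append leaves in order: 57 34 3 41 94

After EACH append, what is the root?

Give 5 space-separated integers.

After append 57 (leaves=[57]):
  L0: [57]
  root=57
After append 34 (leaves=[57, 34]):
  L0: [57, 34]
  L1: h(57,34)=(57*31+34)%997=804 -> [804]
  root=804
After append 3 (leaves=[57, 34, 3]):
  L0: [57, 34, 3]
  L1: h(57,34)=(57*31+34)%997=804 h(3,3)=(3*31+3)%997=96 -> [804, 96]
  L2: h(804,96)=(804*31+96)%997=95 -> [95]
  root=95
After append 41 (leaves=[57, 34, 3, 41]):
  L0: [57, 34, 3, 41]
  L1: h(57,34)=(57*31+34)%997=804 h(3,41)=(3*31+41)%997=134 -> [804, 134]
  L2: h(804,134)=(804*31+134)%997=133 -> [133]
  root=133
After append 94 (leaves=[57, 34, 3, 41, 94]):
  L0: [57, 34, 3, 41, 94]
  L1: h(57,34)=(57*31+34)%997=804 h(3,41)=(3*31+41)%997=134 h(94,94)=(94*31+94)%997=17 -> [804, 134, 17]
  L2: h(804,134)=(804*31+134)%997=133 h(17,17)=(17*31+17)%997=544 -> [133, 544]
  L3: h(133,544)=(133*31+544)%997=679 -> [679]
  root=679

Answer: 57 804 95 133 679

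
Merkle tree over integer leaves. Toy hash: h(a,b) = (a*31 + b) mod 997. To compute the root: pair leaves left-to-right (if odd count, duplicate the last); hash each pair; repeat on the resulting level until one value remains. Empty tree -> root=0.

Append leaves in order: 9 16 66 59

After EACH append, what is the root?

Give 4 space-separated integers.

Answer: 9 295 290 283

Derivation:
After append 9 (leaves=[9]):
  L0: [9]
  root=9
After append 16 (leaves=[9, 16]):
  L0: [9, 16]
  L1: h(9,16)=(9*31+16)%997=295 -> [295]
  root=295
After append 66 (leaves=[9, 16, 66]):
  L0: [9, 16, 66]
  L1: h(9,16)=(9*31+16)%997=295 h(66,66)=(66*31+66)%997=118 -> [295, 118]
  L2: h(295,118)=(295*31+118)%997=290 -> [290]
  root=290
After append 59 (leaves=[9, 16, 66, 59]):
  L0: [9, 16, 66, 59]
  L1: h(9,16)=(9*31+16)%997=295 h(66,59)=(66*31+59)%997=111 -> [295, 111]
  L2: h(295,111)=(295*31+111)%997=283 -> [283]
  root=283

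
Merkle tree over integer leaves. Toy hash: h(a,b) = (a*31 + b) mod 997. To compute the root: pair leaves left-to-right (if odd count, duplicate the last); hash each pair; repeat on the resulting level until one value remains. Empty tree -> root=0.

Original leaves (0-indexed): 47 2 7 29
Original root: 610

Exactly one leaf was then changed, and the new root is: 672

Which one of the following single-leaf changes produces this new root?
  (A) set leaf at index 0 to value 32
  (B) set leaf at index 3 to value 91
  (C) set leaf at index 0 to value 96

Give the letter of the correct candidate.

Original leaves: [47, 2, 7, 29]
Target new root: 672
Try each candidate change and compute the resulting root:
Candidate A: set leaf[0] = 32 -> leaves = [32, 2, 7, 29]
  L0: [32, 2, 7, 29]
  L1: h(32,2)=(32*31+2)%997=994 h(7,29)=(7*31+29)%997=246 -> [994, 246]
  L2: h(994,246)=(994*31+246)%997=153 -> [153]
  root = 153 != target 672
Candidate B: set leaf[3] = 91 -> leaves = [47, 2, 7, 91]
  L0: [47, 2, 7, 91]
  L1: h(47,2)=(47*31+2)%997=462 h(7,91)=(7*31+91)%997=308 -> [462, 308]
  L2: h(462,308)=(462*31+308)%997=672 -> [672]
  root = 672 == target 672  ** MATCH **
Candidate C: set leaf[0] = 96 -> leaves = [96, 2, 7, 29]
  L0: [96, 2, 7, 29]
  L1: h(96,2)=(96*31+2)%997=984 h(7,29)=(7*31+29)%997=246 -> [984, 246]
  L2: h(984,246)=(984*31+246)%997=840 -> [840]
  root = 840 != target 672
Candidate B produces the target root.

Answer: B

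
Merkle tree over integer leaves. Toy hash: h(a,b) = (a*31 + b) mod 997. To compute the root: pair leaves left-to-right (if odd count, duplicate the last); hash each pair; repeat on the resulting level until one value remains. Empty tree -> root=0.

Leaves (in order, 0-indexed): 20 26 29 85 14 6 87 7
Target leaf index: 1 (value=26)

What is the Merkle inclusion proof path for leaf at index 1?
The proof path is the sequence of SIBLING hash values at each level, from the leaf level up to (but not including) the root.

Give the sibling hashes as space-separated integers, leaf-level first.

L0 (leaves): [20, 26, 29, 85, 14, 6, 87, 7], target index=1
L1: h(20,26)=(20*31+26)%997=646 [pair 0] h(29,85)=(29*31+85)%997=984 [pair 1] h(14,6)=(14*31+6)%997=440 [pair 2] h(87,7)=(87*31+7)%997=710 [pair 3] -> [646, 984, 440, 710]
  Sibling for proof at L0: 20
L2: h(646,984)=(646*31+984)%997=73 [pair 0] h(440,710)=(440*31+710)%997=392 [pair 1] -> [73, 392]
  Sibling for proof at L1: 984
L3: h(73,392)=(73*31+392)%997=661 [pair 0] -> [661]
  Sibling for proof at L2: 392
Root: 661
Proof path (sibling hashes from leaf to root): [20, 984, 392]

Answer: 20 984 392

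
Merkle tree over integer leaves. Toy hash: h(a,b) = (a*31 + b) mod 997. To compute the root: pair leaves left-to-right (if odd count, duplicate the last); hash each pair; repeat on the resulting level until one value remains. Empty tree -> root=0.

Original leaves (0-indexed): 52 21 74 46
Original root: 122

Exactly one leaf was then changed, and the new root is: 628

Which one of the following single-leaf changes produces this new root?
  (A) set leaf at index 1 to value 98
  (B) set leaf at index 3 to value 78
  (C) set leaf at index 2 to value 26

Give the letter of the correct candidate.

Original leaves: [52, 21, 74, 46]
Target new root: 628
Try each candidate change and compute the resulting root:
Candidate A: set leaf[1] = 98 -> leaves = [52, 98, 74, 46]
  L0: [52, 98, 74, 46]
  L1: h(52,98)=(52*31+98)%997=713 h(74,46)=(74*31+46)%997=346 -> [713, 346]
  L2: h(713,346)=(713*31+346)%997=515 -> [515]
  root = 515 != target 628
Candidate B: set leaf[3] = 78 -> leaves = [52, 21, 74, 78]
  L0: [52, 21, 74, 78]
  L1: h(52,21)=(52*31+21)%997=636 h(74,78)=(74*31+78)%997=378 -> [636, 378]
  L2: h(636,378)=(636*31+378)%997=154 -> [154]
  root = 154 != target 628
Candidate C: set leaf[2] = 26 -> leaves = [52, 21, 26, 46]
  L0: [52, 21, 26, 46]
  L1: h(52,21)=(52*31+21)%997=636 h(26,46)=(26*31+46)%997=852 -> [636, 852]
  L2: h(636,852)=(636*31+852)%997=628 -> [628]
  root = 628 == target 628  ** MATCH **
Candidate C produces the target root.

Answer: C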